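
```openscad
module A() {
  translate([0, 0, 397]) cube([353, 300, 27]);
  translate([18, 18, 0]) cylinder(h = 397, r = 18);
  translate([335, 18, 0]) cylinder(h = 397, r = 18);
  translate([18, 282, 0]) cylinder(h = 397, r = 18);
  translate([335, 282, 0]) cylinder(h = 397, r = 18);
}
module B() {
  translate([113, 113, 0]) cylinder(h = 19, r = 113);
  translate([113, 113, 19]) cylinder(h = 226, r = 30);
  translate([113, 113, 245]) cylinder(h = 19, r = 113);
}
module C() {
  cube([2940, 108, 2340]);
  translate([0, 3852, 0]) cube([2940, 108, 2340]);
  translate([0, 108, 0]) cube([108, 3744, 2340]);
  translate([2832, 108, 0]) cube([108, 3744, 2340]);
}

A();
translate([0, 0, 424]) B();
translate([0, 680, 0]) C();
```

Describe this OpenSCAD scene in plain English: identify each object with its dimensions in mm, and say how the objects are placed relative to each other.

A is a four-legged stool. The seat is a 353×300×27 mm slab whose top surface is at z = 424 mm; four round legs, each 36 mm in diameter, run from the floor (z = 0) to the underside of the seat, each leg's axis is inset half a diameter from the nearest pair of seat edges (so the leg's bounding box is flush with the corner).

B is a spool: two coaxial disc flanges of radius 113 mm and thickness 19 mm, joined by a core cylinder of radius 30 mm and height 226 mm. The lower flange rests on z = 0 and the three cylinders share a vertical axis.

C is a box-shaped house frame (walls only): outside footprint 2940×3960 mm, wall height 2340 mm, wall thickness 108 mm. The two y-facing walls run the full x-width; the two x-facing walls fit between the inner faces of the y-facing walls.

The spool is on top of the stool. The house frame is on the floor beside the stool on its +y side.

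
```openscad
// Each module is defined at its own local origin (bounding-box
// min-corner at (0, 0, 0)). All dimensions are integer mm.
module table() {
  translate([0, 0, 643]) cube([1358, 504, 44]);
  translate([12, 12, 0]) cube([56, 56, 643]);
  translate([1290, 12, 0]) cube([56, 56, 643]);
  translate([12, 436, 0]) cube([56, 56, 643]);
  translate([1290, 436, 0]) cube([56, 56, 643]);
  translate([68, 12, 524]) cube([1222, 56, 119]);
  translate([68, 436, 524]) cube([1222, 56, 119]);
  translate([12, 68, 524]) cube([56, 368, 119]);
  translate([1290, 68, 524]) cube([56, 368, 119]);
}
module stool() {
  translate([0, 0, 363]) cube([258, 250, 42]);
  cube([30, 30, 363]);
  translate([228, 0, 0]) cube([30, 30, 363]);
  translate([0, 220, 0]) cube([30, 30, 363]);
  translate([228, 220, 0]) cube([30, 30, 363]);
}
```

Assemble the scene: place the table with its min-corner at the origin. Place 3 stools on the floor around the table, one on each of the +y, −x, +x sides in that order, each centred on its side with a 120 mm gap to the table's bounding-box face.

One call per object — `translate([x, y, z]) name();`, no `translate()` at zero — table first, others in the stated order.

table();
translate([550, 624, 0]) stool();
translate([-378, 127, 0]) stool();
translate([1478, 127, 0]) stool();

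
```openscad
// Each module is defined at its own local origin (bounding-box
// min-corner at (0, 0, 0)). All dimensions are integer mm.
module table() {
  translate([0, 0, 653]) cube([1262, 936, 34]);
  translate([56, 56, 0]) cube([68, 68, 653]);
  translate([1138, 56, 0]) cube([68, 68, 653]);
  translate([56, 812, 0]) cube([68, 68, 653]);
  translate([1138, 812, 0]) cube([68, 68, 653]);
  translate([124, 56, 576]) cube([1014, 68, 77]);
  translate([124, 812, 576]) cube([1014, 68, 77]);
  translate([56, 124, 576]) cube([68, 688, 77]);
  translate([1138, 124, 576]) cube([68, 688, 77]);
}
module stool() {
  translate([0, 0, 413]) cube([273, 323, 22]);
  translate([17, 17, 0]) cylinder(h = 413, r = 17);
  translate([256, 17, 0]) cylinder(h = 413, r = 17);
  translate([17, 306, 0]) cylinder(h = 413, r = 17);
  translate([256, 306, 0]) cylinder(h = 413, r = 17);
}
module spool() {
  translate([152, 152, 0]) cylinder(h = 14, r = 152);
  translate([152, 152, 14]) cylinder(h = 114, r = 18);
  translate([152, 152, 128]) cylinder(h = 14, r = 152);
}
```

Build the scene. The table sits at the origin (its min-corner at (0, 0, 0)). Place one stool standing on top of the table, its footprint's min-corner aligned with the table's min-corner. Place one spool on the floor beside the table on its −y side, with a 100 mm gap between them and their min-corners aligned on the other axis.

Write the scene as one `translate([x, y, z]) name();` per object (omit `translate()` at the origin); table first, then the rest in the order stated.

table();
translate([0, 0, 687]) stool();
translate([0, -404, 0]) spool();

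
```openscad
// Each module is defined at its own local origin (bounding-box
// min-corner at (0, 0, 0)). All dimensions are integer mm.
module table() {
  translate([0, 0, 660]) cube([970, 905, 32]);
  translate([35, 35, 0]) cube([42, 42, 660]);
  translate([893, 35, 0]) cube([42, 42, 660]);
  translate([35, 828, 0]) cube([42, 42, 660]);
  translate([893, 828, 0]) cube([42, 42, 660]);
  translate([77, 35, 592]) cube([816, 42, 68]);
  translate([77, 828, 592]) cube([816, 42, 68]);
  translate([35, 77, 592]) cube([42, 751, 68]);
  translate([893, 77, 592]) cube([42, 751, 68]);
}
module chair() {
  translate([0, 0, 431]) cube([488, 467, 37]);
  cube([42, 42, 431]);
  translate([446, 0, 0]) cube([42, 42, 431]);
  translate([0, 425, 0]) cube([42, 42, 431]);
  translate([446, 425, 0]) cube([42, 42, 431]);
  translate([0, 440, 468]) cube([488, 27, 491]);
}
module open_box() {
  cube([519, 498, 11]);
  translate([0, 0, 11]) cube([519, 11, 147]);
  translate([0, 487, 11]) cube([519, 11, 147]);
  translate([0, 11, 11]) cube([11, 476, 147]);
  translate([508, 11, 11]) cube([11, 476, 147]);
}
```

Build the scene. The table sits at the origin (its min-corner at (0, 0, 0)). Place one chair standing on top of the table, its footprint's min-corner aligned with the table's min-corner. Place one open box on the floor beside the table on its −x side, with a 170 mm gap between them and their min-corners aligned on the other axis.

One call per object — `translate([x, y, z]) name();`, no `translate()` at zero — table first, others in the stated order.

table();
translate([0, 0, 692]) chair();
translate([-689, 0, 0]) open_box();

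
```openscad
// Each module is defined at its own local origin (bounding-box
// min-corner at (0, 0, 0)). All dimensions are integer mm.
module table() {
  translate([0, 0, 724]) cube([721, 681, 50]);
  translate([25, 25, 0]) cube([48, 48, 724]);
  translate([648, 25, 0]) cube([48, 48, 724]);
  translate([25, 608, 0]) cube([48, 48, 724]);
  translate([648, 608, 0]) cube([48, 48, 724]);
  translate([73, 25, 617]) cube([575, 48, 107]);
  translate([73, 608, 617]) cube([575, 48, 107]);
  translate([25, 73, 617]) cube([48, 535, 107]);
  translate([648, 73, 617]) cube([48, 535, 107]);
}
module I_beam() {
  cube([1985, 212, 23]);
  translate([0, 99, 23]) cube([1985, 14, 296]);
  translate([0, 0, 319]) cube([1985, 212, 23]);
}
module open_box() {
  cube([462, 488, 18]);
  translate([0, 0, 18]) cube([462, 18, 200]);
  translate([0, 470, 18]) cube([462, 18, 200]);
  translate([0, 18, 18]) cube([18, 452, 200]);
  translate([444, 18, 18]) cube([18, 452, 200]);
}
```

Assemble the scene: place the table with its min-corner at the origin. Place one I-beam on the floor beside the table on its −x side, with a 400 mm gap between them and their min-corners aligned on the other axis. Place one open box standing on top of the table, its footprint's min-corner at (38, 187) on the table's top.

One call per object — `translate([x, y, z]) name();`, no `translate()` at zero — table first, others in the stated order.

table();
translate([-2385, 0, 0]) I_beam();
translate([38, 187, 774]) open_box();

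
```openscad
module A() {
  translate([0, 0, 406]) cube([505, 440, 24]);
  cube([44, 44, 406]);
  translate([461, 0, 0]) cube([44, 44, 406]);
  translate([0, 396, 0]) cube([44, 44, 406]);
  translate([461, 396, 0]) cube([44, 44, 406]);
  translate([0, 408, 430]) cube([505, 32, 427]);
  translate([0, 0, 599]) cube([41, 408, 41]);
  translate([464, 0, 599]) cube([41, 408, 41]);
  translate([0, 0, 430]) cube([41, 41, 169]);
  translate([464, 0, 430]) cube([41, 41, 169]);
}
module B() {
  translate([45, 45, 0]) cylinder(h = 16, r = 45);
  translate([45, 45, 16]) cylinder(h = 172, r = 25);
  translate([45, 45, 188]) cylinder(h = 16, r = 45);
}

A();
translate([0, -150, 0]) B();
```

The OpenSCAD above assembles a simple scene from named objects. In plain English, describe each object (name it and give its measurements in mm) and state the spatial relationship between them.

A is a chair. The seat is a 505×440×24 mm slab with its top at z = 430 mm, on four 44×44 mm corner legs (flush with the seat edges, standing on z = 0). A flat backrest 32 mm thick, 427 mm tall, spans the full seat width and rises from the seat top along its +y edge, rear face flush with the rear of the seat. Two armrests of 41×41 mm section run along each side from the seat's front edge to the front of the backrest, top faces 210 mm above the seat top and outer faces flush with the seat's x-edges; a 41×41 mm post under the front of each armrest stands on the seat at the front corner.

B is a spool: two coaxial disc flanges of radius 45 mm and thickness 16 mm, joined by a core cylinder of radius 25 mm and height 172 mm. The lower flange rests on z = 0 and the three cylinders share a vertical axis.

The spool is on the floor beside the chair on its −y side.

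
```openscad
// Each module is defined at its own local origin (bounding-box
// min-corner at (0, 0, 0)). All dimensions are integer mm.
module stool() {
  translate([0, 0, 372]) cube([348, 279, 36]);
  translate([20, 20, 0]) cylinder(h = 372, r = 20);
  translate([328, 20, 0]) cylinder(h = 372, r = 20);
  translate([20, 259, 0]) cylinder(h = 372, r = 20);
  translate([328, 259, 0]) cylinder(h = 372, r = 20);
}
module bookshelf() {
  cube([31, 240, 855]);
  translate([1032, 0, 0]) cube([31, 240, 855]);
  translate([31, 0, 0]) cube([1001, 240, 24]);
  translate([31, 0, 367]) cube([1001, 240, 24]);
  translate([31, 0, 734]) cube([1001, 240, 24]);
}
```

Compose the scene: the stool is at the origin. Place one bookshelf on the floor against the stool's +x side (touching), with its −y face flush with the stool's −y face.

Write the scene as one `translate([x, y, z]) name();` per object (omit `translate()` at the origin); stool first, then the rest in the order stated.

stool();
translate([348, 0, 0]) bookshelf();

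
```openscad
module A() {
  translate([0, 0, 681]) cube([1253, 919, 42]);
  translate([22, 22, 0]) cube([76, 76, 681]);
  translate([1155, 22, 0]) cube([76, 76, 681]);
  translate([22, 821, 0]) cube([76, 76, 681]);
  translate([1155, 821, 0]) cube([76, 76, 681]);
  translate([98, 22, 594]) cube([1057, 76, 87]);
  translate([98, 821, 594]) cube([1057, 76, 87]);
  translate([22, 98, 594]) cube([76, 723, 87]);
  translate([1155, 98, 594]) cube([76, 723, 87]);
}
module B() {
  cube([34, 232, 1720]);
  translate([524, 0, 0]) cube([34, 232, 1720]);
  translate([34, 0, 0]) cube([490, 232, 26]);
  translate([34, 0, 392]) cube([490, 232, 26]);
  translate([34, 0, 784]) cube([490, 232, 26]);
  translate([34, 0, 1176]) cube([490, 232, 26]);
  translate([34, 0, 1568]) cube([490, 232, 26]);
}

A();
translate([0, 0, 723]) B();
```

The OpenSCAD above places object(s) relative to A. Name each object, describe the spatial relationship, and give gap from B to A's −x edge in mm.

A is a table. B is a bookshelf. The bookshelf is on top of the table. The gap from the bookshelf to the table's −x edge is 0 mm.

The bookshelf's min-x is at 0; the table's min-x is 0; gap = 0 mm.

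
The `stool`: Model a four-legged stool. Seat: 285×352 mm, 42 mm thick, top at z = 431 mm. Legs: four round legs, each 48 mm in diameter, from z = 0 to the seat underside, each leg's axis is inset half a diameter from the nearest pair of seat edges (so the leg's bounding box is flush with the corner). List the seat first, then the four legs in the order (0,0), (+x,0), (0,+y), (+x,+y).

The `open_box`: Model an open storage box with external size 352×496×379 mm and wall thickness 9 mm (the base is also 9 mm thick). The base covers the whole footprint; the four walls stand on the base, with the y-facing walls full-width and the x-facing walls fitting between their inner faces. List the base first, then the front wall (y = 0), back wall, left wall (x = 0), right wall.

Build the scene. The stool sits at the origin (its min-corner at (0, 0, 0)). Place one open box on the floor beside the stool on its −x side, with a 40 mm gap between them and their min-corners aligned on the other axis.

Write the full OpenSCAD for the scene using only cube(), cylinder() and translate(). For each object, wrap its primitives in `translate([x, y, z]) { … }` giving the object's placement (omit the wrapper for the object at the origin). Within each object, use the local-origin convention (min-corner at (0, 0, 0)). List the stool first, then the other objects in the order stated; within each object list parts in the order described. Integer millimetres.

translate([0, 0, 389]) cube([285, 352, 42]);
translate([24, 24, 0]) cylinder(h = 389, r = 24);
translate([261, 24, 0]) cylinder(h = 389, r = 24);
translate([24, 328, 0]) cylinder(h = 389, r = 24);
translate([261, 328, 0]) cylinder(h = 389, r = 24);
translate([-392, 0, 0]) {
  cube([352, 496, 9]);
  translate([0, 0, 9]) cube([352, 9, 370]);
  translate([0, 487, 9]) cube([352, 9, 370]);
  translate([0, 9, 9]) cube([9, 478, 370]);
  translate([343, 9, 9]) cube([9, 478, 370]);
}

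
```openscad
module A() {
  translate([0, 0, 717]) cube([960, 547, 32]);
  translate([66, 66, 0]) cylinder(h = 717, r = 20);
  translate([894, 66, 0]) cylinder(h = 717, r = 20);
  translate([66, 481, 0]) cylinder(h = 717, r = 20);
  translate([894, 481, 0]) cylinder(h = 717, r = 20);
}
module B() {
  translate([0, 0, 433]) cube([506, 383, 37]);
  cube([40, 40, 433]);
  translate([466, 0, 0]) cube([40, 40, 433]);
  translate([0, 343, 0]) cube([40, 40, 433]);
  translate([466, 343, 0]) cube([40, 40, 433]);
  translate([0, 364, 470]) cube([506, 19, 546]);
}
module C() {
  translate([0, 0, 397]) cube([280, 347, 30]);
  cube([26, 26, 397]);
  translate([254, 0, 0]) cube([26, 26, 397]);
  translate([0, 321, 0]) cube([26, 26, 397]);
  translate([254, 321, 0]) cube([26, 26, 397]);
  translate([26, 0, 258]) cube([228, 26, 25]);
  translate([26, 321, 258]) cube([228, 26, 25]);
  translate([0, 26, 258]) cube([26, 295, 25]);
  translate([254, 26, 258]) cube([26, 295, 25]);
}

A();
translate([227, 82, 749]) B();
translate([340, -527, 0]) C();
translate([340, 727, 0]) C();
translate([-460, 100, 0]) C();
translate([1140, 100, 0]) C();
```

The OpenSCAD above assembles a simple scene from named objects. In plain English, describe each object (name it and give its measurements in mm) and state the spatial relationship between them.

A is a table with a 960×547 mm rectangular top, 32 mm thick, top surface at z = 749 mm, supported by four round legs of 40 mm diameter, each leg's bounding box inset 46 mm from the nearest pair of top edges, running from the floor.

B is a chair: 506×383 mm seat, 37 mm thick, top at z = 470 mm, on four 40 mm square corner legs flush with the seat edges. A 19 mm thick backrest slab spans the full seat width, extending 546 mm above the seat top, its back face flush with the seat's +y edge.

C is a four-legged stool. The seat is a 280×347×30 mm slab whose top surface is at z = 427 mm; four square legs, each 26×26 mm in cross-section, run from the floor (z = 0) to the underside of the seat, each flush with a corner of the seat. Four stretchers, 26 mm wide and 25 mm tall, connect adjacent legs with their undersides at z = 258 mm, each running between the inner faces of the legs it joins and aligned with the legs' outer faces on the other axis.

The chair is on top of the table, centred. Four stools sit around the table at the −y, +y, −x, +x sides.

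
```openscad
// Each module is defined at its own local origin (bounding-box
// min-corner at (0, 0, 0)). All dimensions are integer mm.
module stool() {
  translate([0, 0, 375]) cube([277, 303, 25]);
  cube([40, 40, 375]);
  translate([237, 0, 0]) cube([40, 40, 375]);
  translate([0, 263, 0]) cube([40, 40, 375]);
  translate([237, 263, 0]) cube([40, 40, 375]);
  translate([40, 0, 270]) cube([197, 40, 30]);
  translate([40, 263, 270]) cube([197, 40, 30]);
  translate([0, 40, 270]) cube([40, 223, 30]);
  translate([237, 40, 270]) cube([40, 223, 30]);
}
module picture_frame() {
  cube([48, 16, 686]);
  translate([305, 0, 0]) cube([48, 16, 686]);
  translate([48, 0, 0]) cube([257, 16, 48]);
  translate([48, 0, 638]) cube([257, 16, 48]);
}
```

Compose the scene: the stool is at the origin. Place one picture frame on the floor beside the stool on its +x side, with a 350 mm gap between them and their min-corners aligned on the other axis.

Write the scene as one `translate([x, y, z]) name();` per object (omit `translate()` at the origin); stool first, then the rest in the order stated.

stool();
translate([627, 0, 0]) picture_frame();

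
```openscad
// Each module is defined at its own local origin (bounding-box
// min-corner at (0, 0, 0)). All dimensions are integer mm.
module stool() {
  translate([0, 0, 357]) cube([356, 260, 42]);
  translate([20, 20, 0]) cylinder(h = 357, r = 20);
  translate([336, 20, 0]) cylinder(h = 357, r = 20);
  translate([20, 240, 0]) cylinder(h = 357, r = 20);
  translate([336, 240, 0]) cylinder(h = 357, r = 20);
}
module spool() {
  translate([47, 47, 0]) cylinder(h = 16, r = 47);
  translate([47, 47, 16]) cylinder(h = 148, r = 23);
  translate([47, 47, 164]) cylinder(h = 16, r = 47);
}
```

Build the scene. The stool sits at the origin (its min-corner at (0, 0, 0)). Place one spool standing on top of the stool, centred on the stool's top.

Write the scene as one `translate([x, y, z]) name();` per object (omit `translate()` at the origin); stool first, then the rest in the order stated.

stool();
translate([131, 83, 399]) spool();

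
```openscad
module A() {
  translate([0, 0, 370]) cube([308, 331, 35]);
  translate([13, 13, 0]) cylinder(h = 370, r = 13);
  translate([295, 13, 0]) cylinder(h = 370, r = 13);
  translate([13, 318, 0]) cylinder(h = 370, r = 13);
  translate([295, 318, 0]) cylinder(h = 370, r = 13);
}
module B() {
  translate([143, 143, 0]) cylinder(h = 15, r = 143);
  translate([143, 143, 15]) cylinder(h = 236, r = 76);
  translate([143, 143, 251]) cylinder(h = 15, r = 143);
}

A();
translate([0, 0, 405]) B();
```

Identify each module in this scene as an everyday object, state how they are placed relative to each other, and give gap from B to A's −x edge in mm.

A is a stool. B is a spool. The spool is on top of the stool. The gap from the spool to the stool's −x edge is 0 mm.

The spool's min-x is at 0; the stool's min-x is 0; gap = 0 mm.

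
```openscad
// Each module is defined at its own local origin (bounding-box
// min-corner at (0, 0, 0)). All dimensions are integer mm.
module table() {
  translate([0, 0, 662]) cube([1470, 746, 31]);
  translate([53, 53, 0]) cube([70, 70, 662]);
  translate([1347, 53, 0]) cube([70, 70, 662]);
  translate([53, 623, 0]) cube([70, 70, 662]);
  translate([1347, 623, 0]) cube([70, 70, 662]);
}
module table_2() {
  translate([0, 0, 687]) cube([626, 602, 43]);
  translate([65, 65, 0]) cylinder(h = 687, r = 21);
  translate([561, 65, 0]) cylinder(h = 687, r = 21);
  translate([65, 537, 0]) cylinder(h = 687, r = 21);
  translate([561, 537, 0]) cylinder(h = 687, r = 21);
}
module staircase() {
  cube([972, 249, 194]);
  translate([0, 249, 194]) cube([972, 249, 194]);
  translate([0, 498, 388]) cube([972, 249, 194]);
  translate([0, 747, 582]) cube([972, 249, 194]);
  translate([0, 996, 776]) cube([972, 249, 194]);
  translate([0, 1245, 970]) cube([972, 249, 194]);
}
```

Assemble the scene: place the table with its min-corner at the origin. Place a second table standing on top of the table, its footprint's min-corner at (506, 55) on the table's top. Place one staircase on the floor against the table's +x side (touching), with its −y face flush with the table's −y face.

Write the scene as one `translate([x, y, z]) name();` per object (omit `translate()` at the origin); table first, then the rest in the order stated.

table();
translate([506, 55, 693]) table_2();
translate([1470, 0, 0]) staircase();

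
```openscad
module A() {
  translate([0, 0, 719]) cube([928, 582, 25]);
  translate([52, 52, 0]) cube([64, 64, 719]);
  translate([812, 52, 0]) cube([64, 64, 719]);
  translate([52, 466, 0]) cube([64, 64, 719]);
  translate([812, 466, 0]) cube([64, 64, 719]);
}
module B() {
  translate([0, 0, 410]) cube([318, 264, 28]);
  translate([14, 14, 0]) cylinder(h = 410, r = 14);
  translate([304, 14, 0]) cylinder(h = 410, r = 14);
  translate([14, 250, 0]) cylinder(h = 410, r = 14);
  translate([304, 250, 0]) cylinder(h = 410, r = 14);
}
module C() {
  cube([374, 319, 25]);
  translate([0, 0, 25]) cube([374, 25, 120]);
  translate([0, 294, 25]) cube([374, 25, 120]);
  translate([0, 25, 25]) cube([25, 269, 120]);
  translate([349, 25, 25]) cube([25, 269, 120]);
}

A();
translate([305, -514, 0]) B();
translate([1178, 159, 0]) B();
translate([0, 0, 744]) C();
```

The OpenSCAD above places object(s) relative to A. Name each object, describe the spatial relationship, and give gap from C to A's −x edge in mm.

A is a table. B is a stool. C is an open box. Two stools sit around the table at the −y, +x sides. The open box is on top of the table. The gap from the open box to the table's −x edge is 0 mm.

The open box's min-x is at 0; the table's min-x is 0; gap = 0 mm.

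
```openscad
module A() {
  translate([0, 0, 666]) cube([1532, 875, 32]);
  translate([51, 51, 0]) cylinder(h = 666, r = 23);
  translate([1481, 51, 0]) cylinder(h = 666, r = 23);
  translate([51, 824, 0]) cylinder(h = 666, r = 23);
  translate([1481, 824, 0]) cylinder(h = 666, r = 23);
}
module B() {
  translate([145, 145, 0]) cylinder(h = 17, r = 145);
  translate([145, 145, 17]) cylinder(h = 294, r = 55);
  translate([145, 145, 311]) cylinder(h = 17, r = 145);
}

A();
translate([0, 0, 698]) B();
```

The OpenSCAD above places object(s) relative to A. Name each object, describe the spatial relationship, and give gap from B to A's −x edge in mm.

A is a table. B is a spool. The spool is on top of the table. The gap from the spool to the table's −x edge is 0 mm.

The spool's min-x is at 0; the table's min-x is 0; gap = 0 mm.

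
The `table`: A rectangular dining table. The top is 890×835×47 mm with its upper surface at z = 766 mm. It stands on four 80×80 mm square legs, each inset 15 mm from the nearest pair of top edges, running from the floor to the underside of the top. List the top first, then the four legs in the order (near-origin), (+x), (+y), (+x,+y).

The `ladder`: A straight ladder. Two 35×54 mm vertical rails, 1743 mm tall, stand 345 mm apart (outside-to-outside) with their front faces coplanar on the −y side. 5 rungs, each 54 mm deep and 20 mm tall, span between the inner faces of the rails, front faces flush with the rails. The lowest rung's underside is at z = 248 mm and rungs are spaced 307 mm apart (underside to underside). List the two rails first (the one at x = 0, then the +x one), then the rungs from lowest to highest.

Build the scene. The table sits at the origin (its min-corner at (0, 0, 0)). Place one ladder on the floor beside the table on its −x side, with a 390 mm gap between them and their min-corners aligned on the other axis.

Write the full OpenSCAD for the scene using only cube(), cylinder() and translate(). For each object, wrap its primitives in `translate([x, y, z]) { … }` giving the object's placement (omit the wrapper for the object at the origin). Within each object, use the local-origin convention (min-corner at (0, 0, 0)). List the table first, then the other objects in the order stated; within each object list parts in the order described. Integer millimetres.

translate([0, 0, 719]) cube([890, 835, 47]);
translate([15, 15, 0]) cube([80, 80, 719]);
translate([795, 15, 0]) cube([80, 80, 719]);
translate([15, 740, 0]) cube([80, 80, 719]);
translate([795, 740, 0]) cube([80, 80, 719]);
translate([-735, 0, 0]) {
  cube([35, 54, 1743]);
  translate([310, 0, 0]) cube([35, 54, 1743]);
  translate([35, 0, 248]) cube([275, 54, 20]);
  translate([35, 0, 555]) cube([275, 54, 20]);
  translate([35, 0, 862]) cube([275, 54, 20]);
  translate([35, 0, 1169]) cube([275, 54, 20]);
  translate([35, 0, 1476]) cube([275, 54, 20]);
}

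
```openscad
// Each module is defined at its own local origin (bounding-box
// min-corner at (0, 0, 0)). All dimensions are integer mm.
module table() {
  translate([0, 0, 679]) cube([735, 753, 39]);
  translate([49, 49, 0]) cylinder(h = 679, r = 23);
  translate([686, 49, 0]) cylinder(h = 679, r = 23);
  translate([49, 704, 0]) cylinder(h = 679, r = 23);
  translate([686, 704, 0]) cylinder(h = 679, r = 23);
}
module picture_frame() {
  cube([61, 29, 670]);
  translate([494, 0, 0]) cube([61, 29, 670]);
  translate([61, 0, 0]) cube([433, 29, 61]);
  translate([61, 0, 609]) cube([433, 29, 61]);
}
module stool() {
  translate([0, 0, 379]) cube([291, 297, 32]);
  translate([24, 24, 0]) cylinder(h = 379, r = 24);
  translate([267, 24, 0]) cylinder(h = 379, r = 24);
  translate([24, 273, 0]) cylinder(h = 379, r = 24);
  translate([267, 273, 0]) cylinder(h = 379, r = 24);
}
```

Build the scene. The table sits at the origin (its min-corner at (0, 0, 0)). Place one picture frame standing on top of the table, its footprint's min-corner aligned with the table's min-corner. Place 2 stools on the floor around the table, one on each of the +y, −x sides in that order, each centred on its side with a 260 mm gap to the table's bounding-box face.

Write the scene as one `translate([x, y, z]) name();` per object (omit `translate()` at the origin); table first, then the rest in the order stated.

table();
translate([0, 0, 718]) picture_frame();
translate([222, 1013, 0]) stool();
translate([-551, 228, 0]) stool();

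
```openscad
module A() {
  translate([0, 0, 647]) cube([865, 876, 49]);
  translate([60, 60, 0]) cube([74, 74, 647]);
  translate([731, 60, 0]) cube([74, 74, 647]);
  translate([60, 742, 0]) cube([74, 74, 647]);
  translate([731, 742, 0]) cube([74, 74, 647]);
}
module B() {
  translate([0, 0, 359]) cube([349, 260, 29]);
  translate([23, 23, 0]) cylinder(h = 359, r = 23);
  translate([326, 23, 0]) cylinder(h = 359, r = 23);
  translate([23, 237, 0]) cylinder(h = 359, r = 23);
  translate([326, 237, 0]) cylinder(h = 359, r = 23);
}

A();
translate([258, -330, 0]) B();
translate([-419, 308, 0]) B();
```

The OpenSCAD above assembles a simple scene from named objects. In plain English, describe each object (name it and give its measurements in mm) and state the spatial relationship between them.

A is a rectangular dining table. The top is 865×876×49 mm with its upper surface at z = 696 mm. It stands on four 74×74 mm square legs, each inset 60 mm from the nearest pair of top edges, running from the floor to the underside of the top.

B is a four-legged stool. The seat is 349×260 mm, 29 mm thick, top at z = 388 mm. It stands on four round legs, each 46 mm in diameter, from z = 0 to the seat underside, each leg's axis is inset half a diameter from the nearest pair of seat edges (so the leg's bounding box is flush with the corner).

Two stools sit around the table at the −y, −x sides.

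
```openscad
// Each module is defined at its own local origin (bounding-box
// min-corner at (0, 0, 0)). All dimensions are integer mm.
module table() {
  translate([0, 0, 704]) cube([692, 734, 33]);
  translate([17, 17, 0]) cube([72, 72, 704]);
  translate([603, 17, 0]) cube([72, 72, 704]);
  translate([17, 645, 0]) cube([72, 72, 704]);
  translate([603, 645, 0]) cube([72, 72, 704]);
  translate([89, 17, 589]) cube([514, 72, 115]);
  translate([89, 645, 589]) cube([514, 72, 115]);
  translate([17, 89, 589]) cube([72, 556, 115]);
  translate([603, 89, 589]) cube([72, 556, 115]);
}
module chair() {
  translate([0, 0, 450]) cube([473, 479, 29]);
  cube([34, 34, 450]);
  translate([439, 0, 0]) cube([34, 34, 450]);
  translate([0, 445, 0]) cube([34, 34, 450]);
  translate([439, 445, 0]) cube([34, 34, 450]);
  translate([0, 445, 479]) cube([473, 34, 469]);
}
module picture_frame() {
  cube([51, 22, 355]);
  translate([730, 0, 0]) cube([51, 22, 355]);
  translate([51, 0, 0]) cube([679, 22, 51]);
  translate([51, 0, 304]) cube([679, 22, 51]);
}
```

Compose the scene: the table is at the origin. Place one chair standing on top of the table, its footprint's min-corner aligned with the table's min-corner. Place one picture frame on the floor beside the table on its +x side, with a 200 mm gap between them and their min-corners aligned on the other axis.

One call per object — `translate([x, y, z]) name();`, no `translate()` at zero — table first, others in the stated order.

table();
translate([0, 0, 737]) chair();
translate([892, 0, 0]) picture_frame();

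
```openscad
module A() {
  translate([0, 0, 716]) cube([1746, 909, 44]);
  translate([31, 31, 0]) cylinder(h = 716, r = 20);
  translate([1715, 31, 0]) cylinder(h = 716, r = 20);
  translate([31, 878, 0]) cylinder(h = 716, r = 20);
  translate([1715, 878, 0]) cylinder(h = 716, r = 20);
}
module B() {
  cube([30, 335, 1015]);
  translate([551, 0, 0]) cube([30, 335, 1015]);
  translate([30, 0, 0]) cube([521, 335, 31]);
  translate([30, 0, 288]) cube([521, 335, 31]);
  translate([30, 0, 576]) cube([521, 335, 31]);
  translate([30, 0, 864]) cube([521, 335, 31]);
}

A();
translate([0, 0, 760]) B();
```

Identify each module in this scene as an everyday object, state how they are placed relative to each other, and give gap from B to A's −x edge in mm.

A is a table. B is a bookshelf. The bookshelf is on top of the table. The gap from the bookshelf to the table's −x edge is 0 mm.

The bookshelf's min-x is at 0; the table's min-x is 0; gap = 0 mm.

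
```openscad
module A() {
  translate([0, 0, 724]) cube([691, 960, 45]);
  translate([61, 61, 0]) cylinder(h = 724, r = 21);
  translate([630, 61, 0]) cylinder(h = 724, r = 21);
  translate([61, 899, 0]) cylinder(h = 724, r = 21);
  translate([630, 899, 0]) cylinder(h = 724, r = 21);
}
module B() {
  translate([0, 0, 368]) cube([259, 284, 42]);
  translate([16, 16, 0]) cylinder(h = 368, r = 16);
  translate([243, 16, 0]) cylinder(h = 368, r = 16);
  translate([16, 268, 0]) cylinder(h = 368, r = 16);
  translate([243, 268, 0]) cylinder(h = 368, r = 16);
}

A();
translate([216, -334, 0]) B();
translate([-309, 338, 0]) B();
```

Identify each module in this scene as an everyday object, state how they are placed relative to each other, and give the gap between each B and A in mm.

Each stool's nearest face is 50 mm from the table's bounding box.

A is a table. B is a stool. Two stools sit around the table at the −y, −x sides. The gap between each stool and the table is 50 mm.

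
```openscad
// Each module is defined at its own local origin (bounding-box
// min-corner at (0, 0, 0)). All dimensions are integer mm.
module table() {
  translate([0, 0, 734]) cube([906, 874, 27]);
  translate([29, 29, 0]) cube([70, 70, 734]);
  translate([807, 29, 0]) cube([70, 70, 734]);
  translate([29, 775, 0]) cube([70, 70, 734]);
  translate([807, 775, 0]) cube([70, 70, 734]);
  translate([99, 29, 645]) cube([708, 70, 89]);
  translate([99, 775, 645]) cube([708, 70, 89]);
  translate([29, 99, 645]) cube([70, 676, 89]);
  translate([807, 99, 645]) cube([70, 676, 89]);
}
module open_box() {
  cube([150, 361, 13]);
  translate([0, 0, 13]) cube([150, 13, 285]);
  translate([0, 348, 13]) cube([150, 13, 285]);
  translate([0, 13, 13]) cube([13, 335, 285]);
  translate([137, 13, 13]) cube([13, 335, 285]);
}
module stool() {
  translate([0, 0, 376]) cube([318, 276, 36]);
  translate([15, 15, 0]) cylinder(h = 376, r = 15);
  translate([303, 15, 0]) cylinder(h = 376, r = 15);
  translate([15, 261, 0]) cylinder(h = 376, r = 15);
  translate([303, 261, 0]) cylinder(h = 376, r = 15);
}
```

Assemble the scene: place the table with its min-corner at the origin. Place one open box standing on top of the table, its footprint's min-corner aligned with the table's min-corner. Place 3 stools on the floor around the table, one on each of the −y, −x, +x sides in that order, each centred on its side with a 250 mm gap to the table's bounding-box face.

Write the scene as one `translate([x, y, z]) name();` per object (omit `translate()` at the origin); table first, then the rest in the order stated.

table();
translate([0, 0, 761]) open_box();
translate([294, -526, 0]) stool();
translate([-568, 299, 0]) stool();
translate([1156, 299, 0]) stool();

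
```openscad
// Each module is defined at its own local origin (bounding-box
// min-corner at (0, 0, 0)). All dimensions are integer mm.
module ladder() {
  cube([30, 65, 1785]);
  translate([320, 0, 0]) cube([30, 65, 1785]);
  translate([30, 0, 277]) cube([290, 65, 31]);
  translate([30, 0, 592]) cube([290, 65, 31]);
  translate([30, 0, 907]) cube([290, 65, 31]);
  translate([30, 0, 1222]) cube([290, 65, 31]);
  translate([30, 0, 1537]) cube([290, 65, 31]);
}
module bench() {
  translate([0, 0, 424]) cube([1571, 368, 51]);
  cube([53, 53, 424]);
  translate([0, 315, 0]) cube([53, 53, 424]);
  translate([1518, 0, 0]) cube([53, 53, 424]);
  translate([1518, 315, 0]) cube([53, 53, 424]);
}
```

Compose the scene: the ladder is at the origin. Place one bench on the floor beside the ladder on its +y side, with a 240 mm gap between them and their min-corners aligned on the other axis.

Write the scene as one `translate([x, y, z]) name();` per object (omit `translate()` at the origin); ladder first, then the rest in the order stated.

ladder();
translate([0, 305, 0]) bench();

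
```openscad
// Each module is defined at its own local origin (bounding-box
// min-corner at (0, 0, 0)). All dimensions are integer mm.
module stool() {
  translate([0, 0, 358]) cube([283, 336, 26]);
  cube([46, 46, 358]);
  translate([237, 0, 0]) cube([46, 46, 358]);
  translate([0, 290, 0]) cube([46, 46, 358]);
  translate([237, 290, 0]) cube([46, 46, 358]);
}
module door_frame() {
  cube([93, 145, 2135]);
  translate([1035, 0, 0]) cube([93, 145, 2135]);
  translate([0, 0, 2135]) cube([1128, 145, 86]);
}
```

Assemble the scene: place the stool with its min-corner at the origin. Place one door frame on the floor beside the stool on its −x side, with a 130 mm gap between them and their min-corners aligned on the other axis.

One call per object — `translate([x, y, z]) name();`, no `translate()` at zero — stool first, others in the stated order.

stool();
translate([-1258, 0, 0]) door_frame();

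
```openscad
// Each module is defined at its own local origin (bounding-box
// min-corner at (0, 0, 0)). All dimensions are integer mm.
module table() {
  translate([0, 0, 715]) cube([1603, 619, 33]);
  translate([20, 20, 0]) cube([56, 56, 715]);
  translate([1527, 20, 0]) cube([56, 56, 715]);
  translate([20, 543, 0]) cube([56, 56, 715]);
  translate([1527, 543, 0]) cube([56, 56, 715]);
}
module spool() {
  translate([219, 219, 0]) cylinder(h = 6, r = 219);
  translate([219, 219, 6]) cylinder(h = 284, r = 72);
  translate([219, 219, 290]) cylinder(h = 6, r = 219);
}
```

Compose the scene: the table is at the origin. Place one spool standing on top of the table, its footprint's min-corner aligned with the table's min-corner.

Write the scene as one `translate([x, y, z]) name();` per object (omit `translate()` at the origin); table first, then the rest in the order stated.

table();
translate([0, 0, 748]) spool();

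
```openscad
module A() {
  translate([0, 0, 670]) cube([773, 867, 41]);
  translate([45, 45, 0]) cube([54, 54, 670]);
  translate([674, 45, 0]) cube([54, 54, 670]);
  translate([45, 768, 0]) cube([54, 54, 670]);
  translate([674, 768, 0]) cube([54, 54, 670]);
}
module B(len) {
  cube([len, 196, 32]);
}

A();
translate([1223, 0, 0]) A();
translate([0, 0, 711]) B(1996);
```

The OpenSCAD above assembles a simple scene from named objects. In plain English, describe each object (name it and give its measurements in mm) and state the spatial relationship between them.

A is a rectangular dining table. The top is 773×867×41 mm with its upper surface at z = 711 mm. It stands on four 54×54 mm square legs, each inset 45 mm from the nearest pair of top edges, running from the floor to the underside of the top.

B is a rectangular beam 1996 mm long (x), 196 mm deep (y), 32 mm thick (z).

The beam spans the tops of two tables placed 450 mm apart, resting at z = 711 mm.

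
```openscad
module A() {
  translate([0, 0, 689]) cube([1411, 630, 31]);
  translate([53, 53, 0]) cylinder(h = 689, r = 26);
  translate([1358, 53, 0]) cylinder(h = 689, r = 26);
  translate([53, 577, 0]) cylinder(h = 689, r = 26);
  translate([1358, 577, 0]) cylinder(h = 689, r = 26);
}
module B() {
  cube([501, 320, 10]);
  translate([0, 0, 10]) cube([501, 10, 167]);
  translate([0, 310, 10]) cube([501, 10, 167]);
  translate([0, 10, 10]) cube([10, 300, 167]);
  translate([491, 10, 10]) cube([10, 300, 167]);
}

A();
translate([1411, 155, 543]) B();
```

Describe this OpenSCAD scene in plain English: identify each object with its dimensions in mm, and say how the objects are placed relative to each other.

A is a table: top 1411 mm (x) × 630 mm (y), 31 mm thick, upper face at z = 720 mm, on four round legs of 52 mm diameter, each leg's bounding box inset 27 mm from the nearest pair of top edges, running from z = 0 to the bottom of the top.

B is an open-topped rectangular box: outside dimensions 501×320×177 mm, with a uniform wall and base thickness of 10 mm. The base is a full 501×320 slab on the floor; four walls sit on top of the base. The front and back walls (the −y and +y sides) span the full width; the two side walls fit between them.

The open box is beside the table with their tops flush at z = 720.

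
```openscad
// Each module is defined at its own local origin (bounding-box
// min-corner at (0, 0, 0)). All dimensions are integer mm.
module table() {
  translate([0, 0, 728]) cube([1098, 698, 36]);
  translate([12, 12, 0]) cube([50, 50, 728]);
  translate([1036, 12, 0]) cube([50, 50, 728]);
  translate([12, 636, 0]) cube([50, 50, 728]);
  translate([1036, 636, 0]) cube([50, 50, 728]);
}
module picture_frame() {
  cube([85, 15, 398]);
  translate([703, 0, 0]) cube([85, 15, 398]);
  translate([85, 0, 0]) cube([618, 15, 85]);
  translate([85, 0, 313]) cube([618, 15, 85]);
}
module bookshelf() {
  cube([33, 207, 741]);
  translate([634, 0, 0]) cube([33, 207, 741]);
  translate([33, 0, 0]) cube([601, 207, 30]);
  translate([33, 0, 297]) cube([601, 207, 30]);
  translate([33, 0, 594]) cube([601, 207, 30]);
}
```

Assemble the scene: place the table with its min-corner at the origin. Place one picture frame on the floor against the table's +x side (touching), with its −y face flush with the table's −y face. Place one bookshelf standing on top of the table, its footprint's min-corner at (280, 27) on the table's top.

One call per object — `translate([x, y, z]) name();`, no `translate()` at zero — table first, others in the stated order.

table();
translate([1098, 0, 0]) picture_frame();
translate([280, 27, 764]) bookshelf();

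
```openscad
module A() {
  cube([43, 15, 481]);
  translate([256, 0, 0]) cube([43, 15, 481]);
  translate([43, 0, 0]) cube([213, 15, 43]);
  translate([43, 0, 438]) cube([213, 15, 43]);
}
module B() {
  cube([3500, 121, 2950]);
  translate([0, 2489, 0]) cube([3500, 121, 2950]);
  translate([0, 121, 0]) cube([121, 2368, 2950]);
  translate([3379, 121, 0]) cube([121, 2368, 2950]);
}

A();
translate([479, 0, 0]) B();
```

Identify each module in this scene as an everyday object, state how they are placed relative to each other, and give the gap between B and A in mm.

The house frame's nearest face is 180 mm from the picture frame's +x face.

A is a picture frame. B is a house frame. The house frame is on the floor beside the picture frame on its +x side. The gap between the house frame and the picture frame is 180 mm.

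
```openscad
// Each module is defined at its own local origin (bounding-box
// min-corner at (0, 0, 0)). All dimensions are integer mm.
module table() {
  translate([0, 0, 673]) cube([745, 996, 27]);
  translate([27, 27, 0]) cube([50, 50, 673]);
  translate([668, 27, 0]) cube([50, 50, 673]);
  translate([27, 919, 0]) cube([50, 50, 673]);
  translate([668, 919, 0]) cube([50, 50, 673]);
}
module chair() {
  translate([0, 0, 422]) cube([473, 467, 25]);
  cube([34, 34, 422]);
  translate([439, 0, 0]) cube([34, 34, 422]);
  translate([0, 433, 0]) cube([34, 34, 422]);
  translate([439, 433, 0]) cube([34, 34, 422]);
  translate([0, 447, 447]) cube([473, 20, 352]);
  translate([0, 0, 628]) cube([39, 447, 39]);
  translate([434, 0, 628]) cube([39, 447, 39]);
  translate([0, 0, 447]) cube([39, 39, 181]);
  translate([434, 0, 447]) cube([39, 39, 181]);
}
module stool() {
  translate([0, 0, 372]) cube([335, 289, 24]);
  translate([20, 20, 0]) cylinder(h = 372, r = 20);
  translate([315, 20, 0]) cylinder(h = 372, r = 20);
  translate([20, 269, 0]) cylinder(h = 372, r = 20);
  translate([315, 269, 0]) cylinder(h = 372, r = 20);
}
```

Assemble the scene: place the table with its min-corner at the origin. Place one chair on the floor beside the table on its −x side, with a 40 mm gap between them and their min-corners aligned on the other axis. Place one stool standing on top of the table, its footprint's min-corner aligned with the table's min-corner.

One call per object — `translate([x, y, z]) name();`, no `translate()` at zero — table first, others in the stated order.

table();
translate([-513, 0, 0]) chair();
translate([0, 0, 700]) stool();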